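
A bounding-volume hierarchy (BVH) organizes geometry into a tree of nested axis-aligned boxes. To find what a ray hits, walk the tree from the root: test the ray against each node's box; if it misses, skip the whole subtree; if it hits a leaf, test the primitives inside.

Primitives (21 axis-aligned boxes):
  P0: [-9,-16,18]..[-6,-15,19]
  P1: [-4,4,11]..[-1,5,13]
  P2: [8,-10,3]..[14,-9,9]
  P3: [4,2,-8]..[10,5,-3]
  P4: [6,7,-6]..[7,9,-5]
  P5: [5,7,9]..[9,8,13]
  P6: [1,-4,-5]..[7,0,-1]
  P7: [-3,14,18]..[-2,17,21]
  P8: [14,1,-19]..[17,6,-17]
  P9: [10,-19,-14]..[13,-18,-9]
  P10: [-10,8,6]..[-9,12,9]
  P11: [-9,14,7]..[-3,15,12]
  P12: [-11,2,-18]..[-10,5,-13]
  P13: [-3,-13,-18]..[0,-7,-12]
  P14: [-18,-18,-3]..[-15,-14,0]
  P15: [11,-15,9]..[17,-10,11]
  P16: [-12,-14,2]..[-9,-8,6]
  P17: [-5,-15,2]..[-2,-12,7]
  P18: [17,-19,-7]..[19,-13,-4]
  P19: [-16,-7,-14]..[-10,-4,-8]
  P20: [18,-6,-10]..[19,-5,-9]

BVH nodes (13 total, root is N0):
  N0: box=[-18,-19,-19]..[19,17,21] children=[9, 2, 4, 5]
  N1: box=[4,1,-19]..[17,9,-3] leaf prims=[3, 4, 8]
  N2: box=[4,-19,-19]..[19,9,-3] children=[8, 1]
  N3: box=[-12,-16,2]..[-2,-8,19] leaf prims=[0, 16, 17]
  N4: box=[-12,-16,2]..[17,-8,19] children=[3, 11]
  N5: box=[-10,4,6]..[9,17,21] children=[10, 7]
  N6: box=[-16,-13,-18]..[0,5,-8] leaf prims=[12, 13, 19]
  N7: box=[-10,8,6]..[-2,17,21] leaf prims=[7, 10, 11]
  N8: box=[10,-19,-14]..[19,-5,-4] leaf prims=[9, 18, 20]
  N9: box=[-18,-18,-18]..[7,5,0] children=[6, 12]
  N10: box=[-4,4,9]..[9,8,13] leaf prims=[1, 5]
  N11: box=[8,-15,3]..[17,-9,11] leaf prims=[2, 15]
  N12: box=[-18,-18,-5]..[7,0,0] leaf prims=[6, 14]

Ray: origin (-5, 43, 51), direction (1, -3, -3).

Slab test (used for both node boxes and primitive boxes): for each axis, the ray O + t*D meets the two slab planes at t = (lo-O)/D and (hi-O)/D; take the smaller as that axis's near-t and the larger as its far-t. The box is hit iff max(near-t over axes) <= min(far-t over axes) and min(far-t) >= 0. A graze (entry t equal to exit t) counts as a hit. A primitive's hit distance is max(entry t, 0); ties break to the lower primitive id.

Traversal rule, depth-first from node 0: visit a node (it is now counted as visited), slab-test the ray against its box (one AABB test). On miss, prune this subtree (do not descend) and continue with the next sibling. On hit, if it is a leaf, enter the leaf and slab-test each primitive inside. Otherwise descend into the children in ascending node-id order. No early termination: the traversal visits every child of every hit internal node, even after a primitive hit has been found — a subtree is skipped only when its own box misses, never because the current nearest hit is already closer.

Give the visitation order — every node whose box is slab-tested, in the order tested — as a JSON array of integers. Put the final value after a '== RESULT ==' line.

Traverse from the root:
N0 x:[-13,24] y:[26/3,62/3] z:[10,70/3] -> hit [10,62/3], descend [2, 4, 5, 9]
  N2 x:[9,24] y:[34/3,62/3] z:[18,70/3] -> hit [18,62/3], descend [1, 8]
    N1 x:[9,22] y:[34/3,14] z:[18,70/3] -> miss, prune
    N8 x:[15,24] y:[16,62/3] z:[55/3,65/3] -> hit [55/3,62/3] leaf, test {P9(miss), P18(miss), P20(miss)}
  N4 x:[-7,22] y:[17,59/3] z:[32/3,49/3] -> miss, prune
  N5 x:[-5,14] y:[26/3,13] z:[10,15] -> hit [10,13], descend [7, 10]
    N7 x:[-5,3] y:[26/3,35/3] z:[10,15] -> miss, prune
    N10 x:[1,14] y:[35/3,13] z:[38/3,14] -> hit [38/3,13] leaf, test {P1(miss), P5(miss)}
  N9 x:[-13,12] y:[38/3,61/3] z:[17,23] -> miss, prune

Visited [0, 2, 1, 8, 4, 5, 7, 10, 9]. Tests: 9 box, 2 leaf. Nearest: miss.

== RESULT ==
[0, 2, 1, 8, 4, 5, 7, 10, 9]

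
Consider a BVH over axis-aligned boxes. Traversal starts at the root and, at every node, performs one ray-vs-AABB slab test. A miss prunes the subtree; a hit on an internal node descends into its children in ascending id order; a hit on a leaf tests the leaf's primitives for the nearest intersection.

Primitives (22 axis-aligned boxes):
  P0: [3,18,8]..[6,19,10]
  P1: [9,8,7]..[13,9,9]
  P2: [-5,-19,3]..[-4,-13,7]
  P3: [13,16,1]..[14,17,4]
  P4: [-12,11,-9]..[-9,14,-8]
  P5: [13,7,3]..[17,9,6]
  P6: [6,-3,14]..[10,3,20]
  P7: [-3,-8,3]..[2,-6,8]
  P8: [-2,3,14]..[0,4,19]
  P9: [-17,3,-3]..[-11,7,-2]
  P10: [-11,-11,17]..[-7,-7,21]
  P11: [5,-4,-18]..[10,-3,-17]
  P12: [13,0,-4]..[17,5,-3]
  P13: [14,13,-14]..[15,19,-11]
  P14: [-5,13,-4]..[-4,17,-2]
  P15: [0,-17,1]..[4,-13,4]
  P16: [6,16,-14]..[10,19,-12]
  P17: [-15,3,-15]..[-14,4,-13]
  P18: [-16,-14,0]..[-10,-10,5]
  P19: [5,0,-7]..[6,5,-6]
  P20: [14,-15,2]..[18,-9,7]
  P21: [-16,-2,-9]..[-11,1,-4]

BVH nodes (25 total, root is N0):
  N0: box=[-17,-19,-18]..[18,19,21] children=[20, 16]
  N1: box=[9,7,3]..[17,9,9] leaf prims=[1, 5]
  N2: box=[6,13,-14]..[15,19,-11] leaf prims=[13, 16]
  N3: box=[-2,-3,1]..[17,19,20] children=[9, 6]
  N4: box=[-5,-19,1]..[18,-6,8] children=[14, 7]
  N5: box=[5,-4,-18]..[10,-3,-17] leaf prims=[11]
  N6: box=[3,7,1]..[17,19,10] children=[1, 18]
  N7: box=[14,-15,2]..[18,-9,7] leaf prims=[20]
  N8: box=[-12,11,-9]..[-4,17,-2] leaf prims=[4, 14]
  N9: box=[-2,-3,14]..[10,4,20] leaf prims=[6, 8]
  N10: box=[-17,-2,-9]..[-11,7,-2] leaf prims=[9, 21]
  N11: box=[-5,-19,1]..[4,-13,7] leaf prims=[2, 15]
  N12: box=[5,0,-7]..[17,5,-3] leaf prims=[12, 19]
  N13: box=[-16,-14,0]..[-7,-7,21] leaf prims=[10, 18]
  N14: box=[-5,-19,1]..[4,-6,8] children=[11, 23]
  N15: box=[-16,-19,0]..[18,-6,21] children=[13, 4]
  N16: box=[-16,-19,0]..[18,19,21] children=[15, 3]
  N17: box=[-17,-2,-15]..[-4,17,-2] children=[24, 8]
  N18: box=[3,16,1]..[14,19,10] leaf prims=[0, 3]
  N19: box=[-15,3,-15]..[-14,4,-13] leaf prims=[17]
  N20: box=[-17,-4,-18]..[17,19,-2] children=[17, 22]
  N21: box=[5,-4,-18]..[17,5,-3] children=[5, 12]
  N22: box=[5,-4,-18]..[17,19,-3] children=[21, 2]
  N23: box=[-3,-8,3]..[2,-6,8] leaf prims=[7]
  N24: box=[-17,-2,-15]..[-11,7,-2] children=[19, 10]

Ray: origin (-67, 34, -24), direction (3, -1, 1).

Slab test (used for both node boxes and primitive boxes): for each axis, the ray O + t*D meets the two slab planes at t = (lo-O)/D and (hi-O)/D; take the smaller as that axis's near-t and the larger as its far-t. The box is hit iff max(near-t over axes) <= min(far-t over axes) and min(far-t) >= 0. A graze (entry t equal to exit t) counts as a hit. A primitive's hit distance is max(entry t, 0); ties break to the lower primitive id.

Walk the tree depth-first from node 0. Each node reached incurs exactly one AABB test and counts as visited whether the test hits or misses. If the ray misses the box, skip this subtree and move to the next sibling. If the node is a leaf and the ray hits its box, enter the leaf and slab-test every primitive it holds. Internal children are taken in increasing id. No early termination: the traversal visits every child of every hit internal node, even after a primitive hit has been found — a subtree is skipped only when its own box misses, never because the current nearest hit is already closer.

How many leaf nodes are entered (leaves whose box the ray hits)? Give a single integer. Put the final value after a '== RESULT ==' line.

Trace the traversal:
N0 x:[50/3,85/3] y:[15,53] z:[6,45] -> hit [50/3,85/3], descend [16, 20]
  N16 x:[17,85/3] y:[15,53] z:[24,45] -> hit [24,85/3], descend [3, 15]
    N3 x:[65/3,28] y:[15,37] z:[25,44] -> hit [25,28], descend [6, 9]
      N6 x:[70/3,28] y:[15,27] z:[25,34] -> hit [25,27], descend [1, 18]
        N1 x:[76/3,28] y:[25,27] z:[27,33] -> hit [27,27] leaf, test {P1(miss), P5@t=27}
        N18 x:[70/3,27] y:[15,18] z:[25,34] -> miss, prune
      N9 x:[65/3,77/3] y:[30,37] z:[38,44] -> miss, prune
    N15 x:[17,85/3] y:[40,53] z:[24,45] -> miss, prune
  N20 x:[50/3,28] y:[15,38] z:[6,22] -> hit [50/3,22], descend [17, 22]
    N17 x:[50/3,21] y:[17,36] z:[9,22] -> hit [17,21], descend [8, 24]
      N8 x:[55/3,21] y:[17,23] z:[15,22] -> hit [55/3,21] leaf, test {P4(miss), P14@t=62/3}
      N24 x:[50/3,56/3] y:[27,36] z:[9,22] -> miss, prune
    N22 x:[24,28] y:[15,38] z:[6,21] -> miss, prune

13 AABB tests over nodes [0, 16, 3, 6, 1, 18, 9, 15, 20, 17, 8, 24, 22]; 2 leaves entered; closest P14.

== RESULT ==
2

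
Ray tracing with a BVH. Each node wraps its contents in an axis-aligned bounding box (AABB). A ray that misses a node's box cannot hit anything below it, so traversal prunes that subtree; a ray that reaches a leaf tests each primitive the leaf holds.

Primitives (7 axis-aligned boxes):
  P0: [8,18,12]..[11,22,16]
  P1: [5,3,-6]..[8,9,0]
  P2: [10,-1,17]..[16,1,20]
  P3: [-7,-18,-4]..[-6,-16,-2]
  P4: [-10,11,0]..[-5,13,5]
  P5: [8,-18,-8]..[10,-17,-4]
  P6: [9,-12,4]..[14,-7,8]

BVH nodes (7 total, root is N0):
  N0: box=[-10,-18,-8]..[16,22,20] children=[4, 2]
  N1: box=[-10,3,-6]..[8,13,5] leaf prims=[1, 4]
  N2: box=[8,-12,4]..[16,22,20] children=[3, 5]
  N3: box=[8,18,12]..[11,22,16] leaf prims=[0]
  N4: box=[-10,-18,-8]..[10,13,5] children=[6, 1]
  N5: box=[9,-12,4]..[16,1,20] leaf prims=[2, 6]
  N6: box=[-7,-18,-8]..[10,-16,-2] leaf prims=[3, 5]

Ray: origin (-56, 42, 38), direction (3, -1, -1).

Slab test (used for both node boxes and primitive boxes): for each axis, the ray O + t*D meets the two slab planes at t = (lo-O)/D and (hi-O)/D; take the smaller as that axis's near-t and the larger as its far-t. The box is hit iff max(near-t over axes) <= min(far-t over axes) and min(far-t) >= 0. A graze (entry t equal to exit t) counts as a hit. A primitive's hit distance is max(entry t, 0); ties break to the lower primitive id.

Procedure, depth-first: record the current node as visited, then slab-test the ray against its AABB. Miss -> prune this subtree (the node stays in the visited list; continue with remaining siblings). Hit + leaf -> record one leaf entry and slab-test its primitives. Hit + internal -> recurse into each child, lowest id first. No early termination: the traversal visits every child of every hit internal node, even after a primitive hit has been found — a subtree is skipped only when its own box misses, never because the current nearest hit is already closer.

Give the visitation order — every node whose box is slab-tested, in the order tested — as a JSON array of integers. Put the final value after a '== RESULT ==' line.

Traverse from the root:
N0 x:[46/3,24] y:[20,60] z:[18,46] -> hit [20,24], descend [2, 4]
  N2 x:[64/3,24] y:[20,54] z:[18,34] -> hit [64/3,24], descend [3, 5]
    N3 x:[64/3,67/3] y:[20,24] z:[22,26] -> hit [22,67/3] leaf, test {P0@t=22}
    N5 x:[65/3,24] y:[41,54] z:[18,34] -> miss, prune
  N4 x:[46/3,22] y:[29,60] z:[33,46] -> miss, prune

Visited [0, 2, 3, 5, 4]. Tests: 5 box, 1 leaf. Nearest: P0.

== RESULT ==
[0, 2, 3, 5, 4]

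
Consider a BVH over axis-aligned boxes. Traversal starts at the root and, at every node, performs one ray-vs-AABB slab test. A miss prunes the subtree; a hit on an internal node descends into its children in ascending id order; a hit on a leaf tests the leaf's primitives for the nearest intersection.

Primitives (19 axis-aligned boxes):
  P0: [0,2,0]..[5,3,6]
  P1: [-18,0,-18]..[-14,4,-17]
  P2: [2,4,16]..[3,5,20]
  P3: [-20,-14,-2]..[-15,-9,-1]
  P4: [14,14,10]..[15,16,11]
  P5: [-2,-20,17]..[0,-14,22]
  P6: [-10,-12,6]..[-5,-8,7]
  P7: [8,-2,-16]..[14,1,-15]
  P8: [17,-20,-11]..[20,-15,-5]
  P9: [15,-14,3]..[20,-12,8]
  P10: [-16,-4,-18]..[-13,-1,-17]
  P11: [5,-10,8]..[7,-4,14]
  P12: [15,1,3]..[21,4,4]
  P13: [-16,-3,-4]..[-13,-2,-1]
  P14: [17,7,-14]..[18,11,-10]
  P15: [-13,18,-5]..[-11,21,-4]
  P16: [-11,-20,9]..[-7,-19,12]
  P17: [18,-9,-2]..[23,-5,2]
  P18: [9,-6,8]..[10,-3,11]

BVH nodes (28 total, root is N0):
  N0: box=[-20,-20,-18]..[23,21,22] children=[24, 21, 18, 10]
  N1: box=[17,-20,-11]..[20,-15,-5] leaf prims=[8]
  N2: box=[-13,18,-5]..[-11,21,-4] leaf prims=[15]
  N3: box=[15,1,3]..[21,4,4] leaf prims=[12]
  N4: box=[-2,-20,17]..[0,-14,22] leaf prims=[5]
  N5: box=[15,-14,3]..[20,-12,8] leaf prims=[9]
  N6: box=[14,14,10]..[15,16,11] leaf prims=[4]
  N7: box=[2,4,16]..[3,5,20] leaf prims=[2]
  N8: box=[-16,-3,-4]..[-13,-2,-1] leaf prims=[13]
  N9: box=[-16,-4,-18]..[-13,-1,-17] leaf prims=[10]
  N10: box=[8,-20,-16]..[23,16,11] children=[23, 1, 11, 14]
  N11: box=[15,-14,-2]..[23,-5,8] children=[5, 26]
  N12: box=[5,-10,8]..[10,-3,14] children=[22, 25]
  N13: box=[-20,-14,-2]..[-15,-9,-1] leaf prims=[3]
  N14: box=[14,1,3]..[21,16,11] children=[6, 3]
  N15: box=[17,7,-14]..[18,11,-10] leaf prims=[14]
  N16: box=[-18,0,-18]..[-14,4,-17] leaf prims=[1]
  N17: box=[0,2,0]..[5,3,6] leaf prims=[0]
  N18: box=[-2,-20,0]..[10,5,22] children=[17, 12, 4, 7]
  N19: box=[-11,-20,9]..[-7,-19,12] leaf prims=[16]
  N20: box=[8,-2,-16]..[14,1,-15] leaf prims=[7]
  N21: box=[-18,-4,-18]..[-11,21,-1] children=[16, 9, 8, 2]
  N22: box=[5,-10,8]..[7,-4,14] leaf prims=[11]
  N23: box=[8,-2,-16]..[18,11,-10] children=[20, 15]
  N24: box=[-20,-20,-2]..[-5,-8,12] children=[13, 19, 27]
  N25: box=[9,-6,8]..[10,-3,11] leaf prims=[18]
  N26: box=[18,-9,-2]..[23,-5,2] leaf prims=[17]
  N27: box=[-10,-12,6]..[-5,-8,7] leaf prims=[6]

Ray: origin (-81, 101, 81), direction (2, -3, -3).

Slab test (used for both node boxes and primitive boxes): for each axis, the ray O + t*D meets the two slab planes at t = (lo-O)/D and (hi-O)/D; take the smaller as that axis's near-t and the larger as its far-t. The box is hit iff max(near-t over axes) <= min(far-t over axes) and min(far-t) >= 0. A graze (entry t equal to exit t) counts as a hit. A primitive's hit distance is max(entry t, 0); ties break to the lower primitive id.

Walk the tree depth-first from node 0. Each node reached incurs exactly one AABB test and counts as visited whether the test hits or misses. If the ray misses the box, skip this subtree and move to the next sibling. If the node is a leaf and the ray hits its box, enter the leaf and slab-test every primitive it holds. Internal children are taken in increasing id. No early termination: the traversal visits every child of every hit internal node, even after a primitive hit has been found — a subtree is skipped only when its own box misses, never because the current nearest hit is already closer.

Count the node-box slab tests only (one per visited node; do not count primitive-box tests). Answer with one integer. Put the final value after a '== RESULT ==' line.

Traverse from the root:
N0 x:[61/2,52] y:[80/3,121/3] z:[59/3,33] -> hit [61/2,33], descend [10, 18, 21, 24]
  N10 x:[89/2,52] y:[85/3,121/3] z:[70/3,97/3] -> miss, prune
  N18 x:[79/2,91/2] y:[32,121/3] z:[59/3,27] -> miss, prune
  N21 x:[63/2,35] y:[80/3,35] z:[82/3,33] -> hit [63/2,33], descend [2, 8, 9, 16]
    N2 x:[34,35] y:[80/3,83/3] z:[85/3,86/3] -> miss, prune
    N8 x:[65/2,34] y:[103/3,104/3] z:[82/3,85/3] -> miss, prune
    N9 x:[65/2,34] y:[34,35] z:[98/3,33] -> miss, prune
    N16 x:[63/2,67/2] y:[97/3,101/3] z:[98/3,33] -> hit [98/3,33] leaf, test {P1@t=98/3}
  N24 x:[61/2,38] y:[109/3,121/3] z:[23,83/3] -> miss, prune

9 AABB tests over nodes [0, 10, 18, 21, 2, 8, 9, 16, 24]; 1 leaf entered; closest P1.

== RESULT ==
9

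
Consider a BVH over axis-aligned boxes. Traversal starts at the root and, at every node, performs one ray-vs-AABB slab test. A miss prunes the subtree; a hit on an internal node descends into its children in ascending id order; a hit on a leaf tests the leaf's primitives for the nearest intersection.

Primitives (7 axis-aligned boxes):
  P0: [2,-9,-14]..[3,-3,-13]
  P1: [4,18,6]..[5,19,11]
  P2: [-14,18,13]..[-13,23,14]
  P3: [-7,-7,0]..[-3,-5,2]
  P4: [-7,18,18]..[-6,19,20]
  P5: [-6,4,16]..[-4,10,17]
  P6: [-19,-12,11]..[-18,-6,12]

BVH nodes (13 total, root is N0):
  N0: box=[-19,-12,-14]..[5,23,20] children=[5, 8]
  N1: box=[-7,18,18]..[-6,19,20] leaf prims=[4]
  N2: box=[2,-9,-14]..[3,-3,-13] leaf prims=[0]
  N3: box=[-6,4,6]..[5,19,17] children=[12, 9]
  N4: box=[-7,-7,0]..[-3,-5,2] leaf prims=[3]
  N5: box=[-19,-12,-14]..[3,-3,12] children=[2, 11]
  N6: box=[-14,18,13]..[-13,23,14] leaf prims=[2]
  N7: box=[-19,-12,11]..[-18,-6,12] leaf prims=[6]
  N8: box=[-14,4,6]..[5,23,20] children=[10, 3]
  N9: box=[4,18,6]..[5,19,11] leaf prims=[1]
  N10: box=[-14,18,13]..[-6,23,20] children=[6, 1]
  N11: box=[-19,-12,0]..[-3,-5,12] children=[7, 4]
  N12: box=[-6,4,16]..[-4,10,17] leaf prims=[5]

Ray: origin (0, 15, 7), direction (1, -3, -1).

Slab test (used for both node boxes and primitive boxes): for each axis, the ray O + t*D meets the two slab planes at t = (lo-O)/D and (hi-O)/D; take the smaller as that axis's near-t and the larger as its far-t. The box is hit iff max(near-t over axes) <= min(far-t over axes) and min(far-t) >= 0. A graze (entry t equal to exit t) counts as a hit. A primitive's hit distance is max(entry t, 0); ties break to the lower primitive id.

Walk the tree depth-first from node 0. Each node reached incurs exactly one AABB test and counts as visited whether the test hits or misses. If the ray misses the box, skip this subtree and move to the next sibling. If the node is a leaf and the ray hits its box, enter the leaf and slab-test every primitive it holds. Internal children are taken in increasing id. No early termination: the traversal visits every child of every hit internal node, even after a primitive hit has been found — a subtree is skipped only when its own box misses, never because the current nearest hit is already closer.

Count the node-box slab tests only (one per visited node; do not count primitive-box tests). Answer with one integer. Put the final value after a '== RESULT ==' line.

Walk:
N0 x:[-19,5] y:[-8/3,9] z:[-13,21] -> hit [-8/3,5], descend [5, 8]
  N5 x:[-19,3] y:[6,9] z:[-5,21] -> miss, prune
  N8 x:[-14,5] y:[-8/3,11/3] z:[-13,1] -> hit [-8/3,1], descend [3, 10]
    N3 x:[-6,5] y:[-4/3,11/3] z:[-10,1] -> hit [-4/3,1], descend [9, 12]
      N9 x:[4,5] y:[-4/3,-1] z:[-4,1] -> miss, prune
      N12 x:[-6,-4] y:[5/3,11/3] z:[-10,-9] -> miss, prune
    N10 x:[-14,-6] y:[-8/3,-1] z:[-13,-6] -> miss, prune

7 AABB tests over nodes [0, 5, 8, 3, 9, 12, 10]; 0 leaves entered; closest miss.

== RESULT ==
7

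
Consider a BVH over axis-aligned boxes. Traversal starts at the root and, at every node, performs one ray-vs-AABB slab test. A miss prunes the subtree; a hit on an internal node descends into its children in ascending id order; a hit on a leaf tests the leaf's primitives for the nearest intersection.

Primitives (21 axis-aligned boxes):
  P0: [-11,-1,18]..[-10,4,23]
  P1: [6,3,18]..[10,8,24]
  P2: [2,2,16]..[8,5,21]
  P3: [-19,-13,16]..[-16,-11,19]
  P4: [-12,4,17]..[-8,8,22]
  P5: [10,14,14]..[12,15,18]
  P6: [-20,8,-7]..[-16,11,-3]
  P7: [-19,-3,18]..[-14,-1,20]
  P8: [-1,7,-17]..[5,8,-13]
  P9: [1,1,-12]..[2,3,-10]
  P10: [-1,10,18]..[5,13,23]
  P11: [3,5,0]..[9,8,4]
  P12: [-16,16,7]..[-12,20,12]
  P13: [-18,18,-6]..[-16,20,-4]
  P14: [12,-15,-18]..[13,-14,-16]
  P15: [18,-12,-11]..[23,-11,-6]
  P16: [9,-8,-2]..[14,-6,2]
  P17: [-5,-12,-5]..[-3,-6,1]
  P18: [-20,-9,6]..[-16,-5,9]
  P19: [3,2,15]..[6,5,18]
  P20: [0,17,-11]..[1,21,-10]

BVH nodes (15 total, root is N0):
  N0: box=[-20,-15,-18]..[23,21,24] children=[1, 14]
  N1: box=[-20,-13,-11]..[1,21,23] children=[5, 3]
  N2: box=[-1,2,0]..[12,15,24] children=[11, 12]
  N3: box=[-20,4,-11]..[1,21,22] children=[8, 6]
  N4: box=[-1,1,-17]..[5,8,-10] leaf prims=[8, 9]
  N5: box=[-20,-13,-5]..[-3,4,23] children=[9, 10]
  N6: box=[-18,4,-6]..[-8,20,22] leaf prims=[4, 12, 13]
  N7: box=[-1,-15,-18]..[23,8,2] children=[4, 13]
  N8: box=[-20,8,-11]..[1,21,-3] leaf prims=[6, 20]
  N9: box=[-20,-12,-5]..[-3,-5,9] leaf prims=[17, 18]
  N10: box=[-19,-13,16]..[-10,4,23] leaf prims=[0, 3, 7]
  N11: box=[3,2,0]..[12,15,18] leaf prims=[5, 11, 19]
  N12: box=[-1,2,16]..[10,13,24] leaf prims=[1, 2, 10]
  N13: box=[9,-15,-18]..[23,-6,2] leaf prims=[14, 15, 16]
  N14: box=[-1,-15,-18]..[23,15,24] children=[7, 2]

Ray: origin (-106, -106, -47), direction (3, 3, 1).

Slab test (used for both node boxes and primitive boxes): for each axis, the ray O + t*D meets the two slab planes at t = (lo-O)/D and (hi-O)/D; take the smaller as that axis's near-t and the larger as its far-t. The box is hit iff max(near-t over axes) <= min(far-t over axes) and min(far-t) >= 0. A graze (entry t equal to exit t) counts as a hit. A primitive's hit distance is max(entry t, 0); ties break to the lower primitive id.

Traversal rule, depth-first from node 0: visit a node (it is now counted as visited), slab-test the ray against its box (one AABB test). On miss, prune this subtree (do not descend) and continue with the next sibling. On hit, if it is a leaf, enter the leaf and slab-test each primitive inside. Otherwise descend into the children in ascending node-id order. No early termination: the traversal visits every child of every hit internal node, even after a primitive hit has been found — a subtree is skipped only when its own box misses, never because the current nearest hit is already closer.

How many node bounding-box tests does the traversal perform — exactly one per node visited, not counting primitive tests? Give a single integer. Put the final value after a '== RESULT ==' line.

Trace the traversal:
N0 x:[86/3,43] y:[91/3,127/3] z:[29,71] -> hit [91/3,127/3], descend [1, 14]
  N1 x:[86/3,107/3] y:[31,127/3] z:[36,70] -> miss, prune
  N14 x:[35,43] y:[91/3,121/3] z:[29,71] -> hit [35,121/3], descend [2, 7]
    N2 x:[35,118/3] y:[36,121/3] z:[47,71] -> miss, prune
    N7 x:[35,43] y:[91/3,38] z:[29,49] -> hit [35,38], descend [4, 13]
      N4 x:[35,37] y:[107/3,38] z:[30,37] -> hit [107/3,37] leaf, test {P8(miss), P9@t=107/3}
      N13 x:[115/3,43] y:[91/3,100/3] z:[29,49] -> miss, prune

order=[0, 1, 14, 2, 7, 4, 13]  |boxes|=7  |leaves|=1  hit=P9

== RESULT ==
7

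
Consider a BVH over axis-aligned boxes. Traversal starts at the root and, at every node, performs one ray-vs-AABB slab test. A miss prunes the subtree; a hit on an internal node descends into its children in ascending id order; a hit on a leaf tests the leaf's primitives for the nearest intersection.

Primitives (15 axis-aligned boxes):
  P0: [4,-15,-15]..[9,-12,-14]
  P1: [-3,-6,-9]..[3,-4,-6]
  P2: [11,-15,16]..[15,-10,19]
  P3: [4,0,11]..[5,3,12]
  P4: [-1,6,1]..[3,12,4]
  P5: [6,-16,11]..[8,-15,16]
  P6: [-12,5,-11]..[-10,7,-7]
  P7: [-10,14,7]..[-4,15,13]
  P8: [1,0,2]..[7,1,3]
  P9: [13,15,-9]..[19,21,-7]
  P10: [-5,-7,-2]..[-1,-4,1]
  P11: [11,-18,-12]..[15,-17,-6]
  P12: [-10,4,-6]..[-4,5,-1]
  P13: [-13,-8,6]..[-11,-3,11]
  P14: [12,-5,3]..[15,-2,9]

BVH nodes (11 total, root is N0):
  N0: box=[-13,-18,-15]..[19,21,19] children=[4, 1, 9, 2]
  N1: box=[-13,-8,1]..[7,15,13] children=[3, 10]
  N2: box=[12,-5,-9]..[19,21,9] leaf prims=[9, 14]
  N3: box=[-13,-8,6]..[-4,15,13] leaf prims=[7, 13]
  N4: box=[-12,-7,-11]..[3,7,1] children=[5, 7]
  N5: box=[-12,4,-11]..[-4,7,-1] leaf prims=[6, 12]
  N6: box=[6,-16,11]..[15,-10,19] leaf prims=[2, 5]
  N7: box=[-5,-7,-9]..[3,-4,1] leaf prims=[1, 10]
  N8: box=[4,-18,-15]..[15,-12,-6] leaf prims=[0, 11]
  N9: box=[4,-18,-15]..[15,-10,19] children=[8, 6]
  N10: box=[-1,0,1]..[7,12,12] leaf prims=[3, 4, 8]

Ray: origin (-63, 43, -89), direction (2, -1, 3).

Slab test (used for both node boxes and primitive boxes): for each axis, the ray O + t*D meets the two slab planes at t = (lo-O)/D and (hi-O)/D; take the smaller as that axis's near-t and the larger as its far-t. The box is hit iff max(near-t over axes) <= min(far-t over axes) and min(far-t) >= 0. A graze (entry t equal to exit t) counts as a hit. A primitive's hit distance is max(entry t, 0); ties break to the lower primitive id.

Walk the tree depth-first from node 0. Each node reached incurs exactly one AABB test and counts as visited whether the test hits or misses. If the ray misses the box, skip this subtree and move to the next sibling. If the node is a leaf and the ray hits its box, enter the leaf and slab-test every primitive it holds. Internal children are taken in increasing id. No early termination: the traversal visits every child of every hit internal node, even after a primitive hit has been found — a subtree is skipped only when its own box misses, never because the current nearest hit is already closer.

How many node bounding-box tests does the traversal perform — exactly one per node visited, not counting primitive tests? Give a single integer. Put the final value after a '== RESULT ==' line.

Traverse from the root:
N0 x:[25,41] y:[22,61] z:[74/3,36] -> hit [25,36], descend [1, 2, 4, 9]
  N1 x:[25,35] y:[28,51] z:[30,34] -> hit [30,34], descend [3, 10]
    N3 x:[25,59/2] y:[28,51] z:[95/3,34] -> miss, prune
    N10 x:[31,35] y:[31,43] z:[30,101/3] -> hit [31,101/3] leaf, test {P3(miss), P4@t=31, P8(miss)}
  N2 x:[75/2,41] y:[22,48] z:[80/3,98/3] -> miss, prune
  N4 x:[51/2,33] y:[36,50] z:[26,30] -> miss, prune
  N9 x:[67/2,39] y:[53,61] z:[74/3,36] -> miss, prune

Summary -> nodes [0, 1, 3, 10, 2, 4, 9]; box-tests=7; leaf-entries=1; first=P4

== RESULT ==
7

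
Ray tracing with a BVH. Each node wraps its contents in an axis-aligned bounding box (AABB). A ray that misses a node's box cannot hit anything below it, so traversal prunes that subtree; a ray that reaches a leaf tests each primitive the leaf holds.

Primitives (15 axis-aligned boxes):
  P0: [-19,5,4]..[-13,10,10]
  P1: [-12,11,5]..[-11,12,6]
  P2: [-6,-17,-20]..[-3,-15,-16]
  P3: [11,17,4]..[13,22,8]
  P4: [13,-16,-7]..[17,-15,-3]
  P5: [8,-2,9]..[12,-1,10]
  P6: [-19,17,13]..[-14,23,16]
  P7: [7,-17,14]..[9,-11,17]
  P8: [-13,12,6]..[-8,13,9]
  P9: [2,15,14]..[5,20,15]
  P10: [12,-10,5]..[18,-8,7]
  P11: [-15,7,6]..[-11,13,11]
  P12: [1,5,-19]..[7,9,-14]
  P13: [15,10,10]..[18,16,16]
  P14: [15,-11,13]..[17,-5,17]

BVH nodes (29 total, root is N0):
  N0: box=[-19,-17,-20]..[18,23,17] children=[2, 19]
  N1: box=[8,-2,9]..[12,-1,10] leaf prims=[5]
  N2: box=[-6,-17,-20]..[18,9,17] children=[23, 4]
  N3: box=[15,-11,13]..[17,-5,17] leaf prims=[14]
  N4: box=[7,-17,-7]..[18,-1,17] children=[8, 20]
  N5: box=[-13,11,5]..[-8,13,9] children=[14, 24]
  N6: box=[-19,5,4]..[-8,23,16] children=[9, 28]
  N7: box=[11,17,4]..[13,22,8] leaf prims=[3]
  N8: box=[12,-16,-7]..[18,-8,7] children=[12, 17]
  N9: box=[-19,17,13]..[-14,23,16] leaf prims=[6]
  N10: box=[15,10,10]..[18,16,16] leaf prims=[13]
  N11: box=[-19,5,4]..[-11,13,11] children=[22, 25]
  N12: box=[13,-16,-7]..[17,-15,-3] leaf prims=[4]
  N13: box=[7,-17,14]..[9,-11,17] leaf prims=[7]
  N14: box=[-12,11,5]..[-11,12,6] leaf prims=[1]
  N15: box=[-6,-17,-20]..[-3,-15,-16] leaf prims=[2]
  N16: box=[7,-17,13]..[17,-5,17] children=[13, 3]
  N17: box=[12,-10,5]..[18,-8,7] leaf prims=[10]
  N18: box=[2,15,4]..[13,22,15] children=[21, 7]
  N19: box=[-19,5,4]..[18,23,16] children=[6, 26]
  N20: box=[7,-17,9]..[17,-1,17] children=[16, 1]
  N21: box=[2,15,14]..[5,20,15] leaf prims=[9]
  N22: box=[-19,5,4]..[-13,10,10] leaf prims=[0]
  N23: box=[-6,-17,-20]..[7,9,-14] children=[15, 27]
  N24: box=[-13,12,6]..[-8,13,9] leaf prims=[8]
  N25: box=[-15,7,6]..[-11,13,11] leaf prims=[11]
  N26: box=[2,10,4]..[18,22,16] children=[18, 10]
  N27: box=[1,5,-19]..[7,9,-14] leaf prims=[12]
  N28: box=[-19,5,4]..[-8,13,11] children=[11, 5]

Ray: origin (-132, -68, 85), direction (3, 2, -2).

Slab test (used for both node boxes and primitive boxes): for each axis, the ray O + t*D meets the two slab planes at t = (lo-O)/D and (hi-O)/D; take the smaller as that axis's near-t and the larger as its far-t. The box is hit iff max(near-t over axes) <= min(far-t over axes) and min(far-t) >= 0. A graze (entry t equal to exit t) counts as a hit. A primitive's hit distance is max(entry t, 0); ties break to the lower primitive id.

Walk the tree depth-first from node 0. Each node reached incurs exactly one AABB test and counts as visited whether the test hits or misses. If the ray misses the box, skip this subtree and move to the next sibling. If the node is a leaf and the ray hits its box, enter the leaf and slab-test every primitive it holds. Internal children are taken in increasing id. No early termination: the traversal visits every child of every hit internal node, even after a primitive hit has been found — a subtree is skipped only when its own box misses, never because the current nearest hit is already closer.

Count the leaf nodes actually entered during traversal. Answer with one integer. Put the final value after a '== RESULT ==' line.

Traverse from the root:
N0 x:[113/3,50] y:[51/2,91/2] z:[34,105/2] -> hit [113/3,91/2], descend [2, 19]
  N2 x:[42,50] y:[51/2,77/2] z:[34,105/2] -> miss, prune
  N19 x:[113/3,50] y:[73/2,91/2] z:[69/2,81/2] -> hit [113/3,81/2], descend [6, 26]
    N6 x:[113/3,124/3] y:[73/2,91/2] z:[69/2,81/2] -> hit [113/3,81/2], descend [9, 28]
      N9 x:[113/3,118/3] y:[85/2,91/2] z:[69/2,36] -> miss, prune
      N28 x:[113/3,124/3] y:[73/2,81/2] z:[37,81/2] -> hit [113/3,81/2], descend [5, 11]
        N5 x:[119/3,124/3] y:[79/2,81/2] z:[38,40] -> hit [119/3,40], descend [14, 24]
          N14 x:[40,121/3] y:[79/2,40] z:[79/2,40] -> hit [40,40] leaf, test {P1@t=40}
          N24 x:[119/3,124/3] y:[40,81/2] z:[38,79/2] -> miss, prune
        N11 x:[113/3,121/3] y:[73/2,81/2] z:[37,81/2] -> hit [113/3,121/3], descend [22, 25]
          N22 x:[113/3,119/3] y:[73/2,39] z:[75/2,81/2] -> hit [113/3,39] leaf, test {P0@t=113/3}
          N25 x:[39,121/3] y:[75/2,81/2] z:[37,79/2] -> hit [39,79/2] leaf, test {P11@t=39}
    N26 x:[134/3,50] y:[39,45] z:[69/2,81/2] -> miss, prune

order=[0, 2, 19, 6, 9, 28, 5, 14, 24, 11, 22, 25, 26]  |boxes|=13  |leaves|=3  hit=P0

== RESULT ==
3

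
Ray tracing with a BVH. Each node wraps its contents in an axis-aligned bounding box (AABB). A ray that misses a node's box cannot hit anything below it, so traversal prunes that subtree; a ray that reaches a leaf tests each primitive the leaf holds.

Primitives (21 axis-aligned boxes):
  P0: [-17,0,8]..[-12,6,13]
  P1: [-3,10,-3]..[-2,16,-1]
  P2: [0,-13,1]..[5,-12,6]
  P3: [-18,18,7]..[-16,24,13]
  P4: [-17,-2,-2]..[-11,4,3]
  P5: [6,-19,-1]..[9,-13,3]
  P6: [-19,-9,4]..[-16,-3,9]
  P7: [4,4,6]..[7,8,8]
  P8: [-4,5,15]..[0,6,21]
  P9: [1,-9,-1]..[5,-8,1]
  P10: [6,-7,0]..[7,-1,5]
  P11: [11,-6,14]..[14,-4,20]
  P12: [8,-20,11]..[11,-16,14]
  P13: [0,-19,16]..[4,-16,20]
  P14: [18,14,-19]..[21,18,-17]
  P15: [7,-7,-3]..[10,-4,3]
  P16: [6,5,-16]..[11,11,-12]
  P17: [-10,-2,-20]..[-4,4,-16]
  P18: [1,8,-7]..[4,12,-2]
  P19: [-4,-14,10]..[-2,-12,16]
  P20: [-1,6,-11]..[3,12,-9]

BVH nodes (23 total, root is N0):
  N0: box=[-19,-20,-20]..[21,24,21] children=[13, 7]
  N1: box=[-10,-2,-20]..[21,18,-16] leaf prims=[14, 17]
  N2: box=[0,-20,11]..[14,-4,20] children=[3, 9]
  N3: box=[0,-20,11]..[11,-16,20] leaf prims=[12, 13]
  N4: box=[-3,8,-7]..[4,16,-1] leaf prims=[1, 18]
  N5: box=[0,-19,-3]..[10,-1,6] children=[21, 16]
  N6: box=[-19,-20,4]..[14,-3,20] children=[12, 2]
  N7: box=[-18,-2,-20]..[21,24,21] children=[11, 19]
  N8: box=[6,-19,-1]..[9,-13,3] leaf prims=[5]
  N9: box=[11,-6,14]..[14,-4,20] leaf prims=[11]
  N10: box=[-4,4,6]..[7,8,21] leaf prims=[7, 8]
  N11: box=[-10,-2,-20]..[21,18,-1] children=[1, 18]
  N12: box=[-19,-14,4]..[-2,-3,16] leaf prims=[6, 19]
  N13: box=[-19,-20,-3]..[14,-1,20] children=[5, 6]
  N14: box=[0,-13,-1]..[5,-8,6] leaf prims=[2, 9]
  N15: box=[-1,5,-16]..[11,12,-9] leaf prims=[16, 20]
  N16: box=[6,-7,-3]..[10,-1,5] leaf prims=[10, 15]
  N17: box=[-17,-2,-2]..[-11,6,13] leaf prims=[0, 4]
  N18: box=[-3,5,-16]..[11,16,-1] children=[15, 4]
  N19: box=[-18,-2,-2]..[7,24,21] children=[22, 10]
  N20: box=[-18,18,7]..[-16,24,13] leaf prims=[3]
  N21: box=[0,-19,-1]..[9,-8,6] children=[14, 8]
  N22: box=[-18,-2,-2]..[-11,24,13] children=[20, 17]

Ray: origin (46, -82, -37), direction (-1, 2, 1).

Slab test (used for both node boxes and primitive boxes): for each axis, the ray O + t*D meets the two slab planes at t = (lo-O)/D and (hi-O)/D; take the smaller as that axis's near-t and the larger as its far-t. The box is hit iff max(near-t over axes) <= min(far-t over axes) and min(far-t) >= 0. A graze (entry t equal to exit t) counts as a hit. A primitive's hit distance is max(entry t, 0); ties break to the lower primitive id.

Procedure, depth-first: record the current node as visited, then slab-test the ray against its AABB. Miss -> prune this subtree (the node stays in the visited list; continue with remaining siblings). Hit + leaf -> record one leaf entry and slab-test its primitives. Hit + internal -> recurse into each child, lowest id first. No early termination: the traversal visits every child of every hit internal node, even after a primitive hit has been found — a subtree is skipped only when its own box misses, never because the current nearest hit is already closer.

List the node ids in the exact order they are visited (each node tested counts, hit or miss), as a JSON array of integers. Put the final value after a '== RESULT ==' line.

Trace the traversal:
N0 x:[25,65] y:[31,53] z:[17,58] -> hit [31,53], descend [7, 13]
  N7 x:[25,64] y:[40,53] z:[17,58] -> hit [40,53], descend [11, 19]
    N11 x:[25,56] y:[40,50] z:[17,36] -> miss, prune
    N19 x:[39,64] y:[40,53] z:[35,58] -> hit [40,53], descend [10, 22]
      N10 x:[39,50] y:[43,45] z:[43,58] -> hit [43,45] leaf, test {P7(miss), P8(miss)}
      N22 x:[57,64] y:[40,53] z:[35,50] -> miss, prune
  N13 x:[32,65] y:[31,81/2] z:[34,57] -> hit [34,81/2], descend [5, 6]
    N5 x:[36,46] y:[63/2,81/2] z:[34,43] -> hit [36,81/2], descend [16, 21]
      N16 x:[36,40] y:[75/2,81/2] z:[34,42] -> hit [75/2,40] leaf, test {P10@t=39, P15@t=75/2}
      N21 x:[37,46] y:[63/2,37] z:[36,43] -> hit [37,37], descend [8, 14]
        N8 x:[37,40] y:[63/2,69/2] z:[36,40] -> miss, prune
        N14 x:[41,46] y:[69/2,37] z:[36,43] -> miss, prune
    N6 x:[32,65] y:[31,79/2] z:[41,57] -> miss, prune

13 AABB tests over nodes [0, 7, 11, 19, 10, 22, 13, 5, 16, 21, 8, 14, 6]; 2 leaves entered; closest P15.

== RESULT ==
[0, 7, 11, 19, 10, 22, 13, 5, 16, 21, 8, 14, 6]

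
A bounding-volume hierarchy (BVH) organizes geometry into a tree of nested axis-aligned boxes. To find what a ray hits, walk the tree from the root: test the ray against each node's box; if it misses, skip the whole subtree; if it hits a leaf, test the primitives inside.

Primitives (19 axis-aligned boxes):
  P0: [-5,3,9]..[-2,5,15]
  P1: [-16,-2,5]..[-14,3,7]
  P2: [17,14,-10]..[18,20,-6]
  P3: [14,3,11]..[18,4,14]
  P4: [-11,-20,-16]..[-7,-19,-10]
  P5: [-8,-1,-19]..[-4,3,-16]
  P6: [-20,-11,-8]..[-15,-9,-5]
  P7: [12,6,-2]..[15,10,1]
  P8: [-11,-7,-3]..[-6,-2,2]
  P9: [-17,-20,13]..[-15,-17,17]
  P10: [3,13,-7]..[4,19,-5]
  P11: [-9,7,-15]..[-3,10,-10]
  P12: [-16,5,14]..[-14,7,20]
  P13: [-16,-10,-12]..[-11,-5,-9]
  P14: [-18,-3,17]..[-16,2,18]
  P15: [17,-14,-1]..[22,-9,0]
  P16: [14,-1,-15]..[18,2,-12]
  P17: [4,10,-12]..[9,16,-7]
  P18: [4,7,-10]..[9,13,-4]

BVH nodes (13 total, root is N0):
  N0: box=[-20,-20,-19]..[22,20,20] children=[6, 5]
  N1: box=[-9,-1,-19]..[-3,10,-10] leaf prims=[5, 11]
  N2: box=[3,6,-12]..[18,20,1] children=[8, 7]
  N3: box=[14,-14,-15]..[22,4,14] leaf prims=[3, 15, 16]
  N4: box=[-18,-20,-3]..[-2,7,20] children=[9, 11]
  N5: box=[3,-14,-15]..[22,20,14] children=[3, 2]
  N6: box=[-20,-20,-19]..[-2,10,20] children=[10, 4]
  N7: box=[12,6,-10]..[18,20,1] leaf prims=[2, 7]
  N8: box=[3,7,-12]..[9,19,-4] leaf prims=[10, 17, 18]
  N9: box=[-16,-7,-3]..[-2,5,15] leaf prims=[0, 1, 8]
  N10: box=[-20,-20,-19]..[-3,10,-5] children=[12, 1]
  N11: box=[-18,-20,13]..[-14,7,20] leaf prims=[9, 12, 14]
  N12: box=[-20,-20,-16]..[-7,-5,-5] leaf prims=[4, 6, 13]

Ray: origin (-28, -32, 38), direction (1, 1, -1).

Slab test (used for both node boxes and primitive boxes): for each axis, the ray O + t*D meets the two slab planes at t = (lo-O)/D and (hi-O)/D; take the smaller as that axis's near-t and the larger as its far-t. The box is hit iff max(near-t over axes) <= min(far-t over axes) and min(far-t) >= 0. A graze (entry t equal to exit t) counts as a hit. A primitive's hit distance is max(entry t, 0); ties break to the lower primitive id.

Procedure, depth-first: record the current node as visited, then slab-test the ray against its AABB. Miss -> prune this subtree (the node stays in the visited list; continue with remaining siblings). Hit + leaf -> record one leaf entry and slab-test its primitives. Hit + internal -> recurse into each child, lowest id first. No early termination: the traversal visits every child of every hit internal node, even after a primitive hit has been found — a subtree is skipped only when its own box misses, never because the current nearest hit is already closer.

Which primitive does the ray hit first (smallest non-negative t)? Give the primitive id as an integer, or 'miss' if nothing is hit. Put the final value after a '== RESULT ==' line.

Walk:
N0 x:[8,50] y:[12,52] z:[18,57] -> hit [18,50], descend [5, 6]
  N5 x:[31,50] y:[18,52] z:[24,53] -> hit [31,50], descend [2, 3]
    N2 x:[31,46] y:[38,52] z:[37,50] -> hit [38,46], descend [7, 8]
      N7 x:[40,46] y:[38,52] z:[37,48] -> hit [40,46] leaf, test {P2@t=46, P7@t=40}
      N8 x:[31,37] y:[39,51] z:[42,50] -> miss, prune
    N3 x:[42,50] y:[18,36] z:[24,53] -> miss, prune
  N6 x:[8,26] y:[12,42] z:[18,57] -> hit [18,26], descend [4, 10]
    N4 x:[10,26] y:[12,39] z:[18,41] -> hit [18,26], descend [9, 11]
      N9 x:[12,26] y:[25,37] z:[23,41] -> hit [25,26] leaf, test {P0(miss), P1(miss), P8(miss)}
      N11 x:[10,14] y:[12,39] z:[18,25] -> miss, prune
    N10 x:[8,25] y:[12,42] z:[43,57] -> miss, prune

11 AABB tests over nodes [0, 5, 2, 7, 8, 3, 6, 4, 9, 11, 10]; 2 leaves entered; closest P7.

== RESULT ==
7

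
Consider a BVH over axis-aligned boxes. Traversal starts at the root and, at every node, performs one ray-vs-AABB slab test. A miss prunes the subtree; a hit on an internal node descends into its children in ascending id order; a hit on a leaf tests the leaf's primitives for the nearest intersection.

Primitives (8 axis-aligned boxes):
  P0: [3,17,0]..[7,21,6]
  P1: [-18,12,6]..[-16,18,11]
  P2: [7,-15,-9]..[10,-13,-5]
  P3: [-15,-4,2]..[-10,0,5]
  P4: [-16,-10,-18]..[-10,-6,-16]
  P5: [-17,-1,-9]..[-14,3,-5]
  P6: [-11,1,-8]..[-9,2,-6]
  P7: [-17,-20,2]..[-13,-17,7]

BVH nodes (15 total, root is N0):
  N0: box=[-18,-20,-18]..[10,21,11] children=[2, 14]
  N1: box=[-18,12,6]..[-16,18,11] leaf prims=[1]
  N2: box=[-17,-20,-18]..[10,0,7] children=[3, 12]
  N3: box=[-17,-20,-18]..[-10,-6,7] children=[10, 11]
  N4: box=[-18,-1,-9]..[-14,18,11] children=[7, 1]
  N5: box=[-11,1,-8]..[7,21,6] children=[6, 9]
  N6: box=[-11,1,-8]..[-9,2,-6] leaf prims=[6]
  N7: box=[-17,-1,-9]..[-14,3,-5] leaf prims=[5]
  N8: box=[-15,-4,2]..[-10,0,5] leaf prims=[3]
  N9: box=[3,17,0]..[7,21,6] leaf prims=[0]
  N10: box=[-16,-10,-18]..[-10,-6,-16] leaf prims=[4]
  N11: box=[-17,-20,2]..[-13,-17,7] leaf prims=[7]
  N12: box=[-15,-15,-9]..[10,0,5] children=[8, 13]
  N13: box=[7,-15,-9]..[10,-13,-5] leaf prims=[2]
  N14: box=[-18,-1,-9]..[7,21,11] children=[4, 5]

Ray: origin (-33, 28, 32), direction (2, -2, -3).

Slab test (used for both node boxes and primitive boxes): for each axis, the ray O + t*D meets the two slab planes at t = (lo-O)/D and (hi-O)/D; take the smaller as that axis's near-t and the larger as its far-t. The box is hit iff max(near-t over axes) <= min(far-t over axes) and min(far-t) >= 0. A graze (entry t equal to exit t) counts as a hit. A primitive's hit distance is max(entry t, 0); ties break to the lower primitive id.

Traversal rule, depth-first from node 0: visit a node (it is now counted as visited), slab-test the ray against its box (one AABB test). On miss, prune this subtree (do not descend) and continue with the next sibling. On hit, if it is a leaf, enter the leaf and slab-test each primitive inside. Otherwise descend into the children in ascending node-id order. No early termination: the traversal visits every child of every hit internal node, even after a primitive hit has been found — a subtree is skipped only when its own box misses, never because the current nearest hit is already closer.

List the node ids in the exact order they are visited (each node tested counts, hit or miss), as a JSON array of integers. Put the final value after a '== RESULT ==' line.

Trace the traversal:
N0 x:[15/2,43/2] y:[7/2,24] z:[7,50/3] -> hit [15/2,50/3], descend [2, 14]
  N2 x:[8,43/2] y:[14,24] z:[25/3,50/3] -> hit [14,50/3], descend [3, 12]
    N3 x:[8,23/2] y:[17,24] z:[25/3,50/3] -> miss, prune
    N12 x:[9,43/2] y:[14,43/2] z:[9,41/3] -> miss, prune
  N14 x:[15/2,20] y:[7/2,29/2] z:[7,41/3] -> hit [15/2,41/3], descend [4, 5]
    N4 x:[15/2,19/2] y:[5,29/2] z:[7,41/3] -> hit [15/2,19/2], descend [1, 7]
      N1 x:[15/2,17/2] y:[5,8] z:[7,26/3] -> hit [15/2,8] leaf, test {P1@t=15/2}
      N7 x:[8,19/2] y:[25/2,29/2] z:[37/3,41/3] -> miss, prune
    N5 x:[11,20] y:[7/2,27/2] z:[26/3,40/3] -> hit [11,40/3], descend [6, 9]
      N6 x:[11,12] y:[13,27/2] z:[38/3,40/3] -> miss, prune
      N9 x:[18,20] y:[7/2,11/2] z:[26/3,32/3] -> miss, prune

order=[0, 2, 3, 12, 14, 4, 1, 7, 5, 6, 9]  |boxes|=11  |leaves|=1  hit=P1

== RESULT ==
[0, 2, 3, 12, 14, 4, 1, 7, 5, 6, 9]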